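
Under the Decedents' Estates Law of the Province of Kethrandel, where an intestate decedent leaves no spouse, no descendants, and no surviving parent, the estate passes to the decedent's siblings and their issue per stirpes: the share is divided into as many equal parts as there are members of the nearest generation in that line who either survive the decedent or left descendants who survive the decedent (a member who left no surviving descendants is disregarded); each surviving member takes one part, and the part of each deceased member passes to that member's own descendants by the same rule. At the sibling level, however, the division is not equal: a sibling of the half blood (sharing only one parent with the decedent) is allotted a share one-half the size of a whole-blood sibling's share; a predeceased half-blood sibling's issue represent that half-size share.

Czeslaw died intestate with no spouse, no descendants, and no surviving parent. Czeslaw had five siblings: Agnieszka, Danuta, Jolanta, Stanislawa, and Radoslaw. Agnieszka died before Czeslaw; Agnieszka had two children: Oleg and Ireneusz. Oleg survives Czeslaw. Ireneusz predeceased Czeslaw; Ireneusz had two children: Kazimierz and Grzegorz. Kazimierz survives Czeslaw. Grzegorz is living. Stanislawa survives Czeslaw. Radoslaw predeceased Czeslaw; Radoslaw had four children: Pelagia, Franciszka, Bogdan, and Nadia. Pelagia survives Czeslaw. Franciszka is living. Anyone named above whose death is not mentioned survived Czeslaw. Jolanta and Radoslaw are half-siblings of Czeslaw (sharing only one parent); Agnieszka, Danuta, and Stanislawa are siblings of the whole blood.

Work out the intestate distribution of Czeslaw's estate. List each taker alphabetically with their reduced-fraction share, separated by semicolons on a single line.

No spouse, descendants, or parent survives, so the estate passes to Czeslaw's siblings per stirpes.
Half-blood siblings count for one-half the weight of whole-blood siblings at the initial division.
Dividing 1 in proportion to weights (total weight 4): Agnieszka (weight 1) → 1/4; Danuta (weight 1) → 1/4; Jolanta (weight 1/2) → 1/8; Stanislawa (weight 1) → 1/4; Radoslaw (weight 1/2) → 1/8.
Agnieszka predeceased; the 1/4 allotted to Agnieszka's branch passes to Agnieszka's issue by representation.
The 1/4 is divided into 2 equal shares of 1/8 among Oleg, Ireneusz.
Oleg is living and takes 1/8.
Ireneusz predeceased; the 1/8 allotted to Ireneusz's branch passes to Ireneusz's issue by representation.
The 1/8 is divided into 2 equal shares of 1/16 among Kazimierz, Grzegorz.
Kazimierz is living and takes 1/16.
Grzegorz is living and takes 1/16.
Danuta is living and takes 1/4.
Jolanta is living and takes 1/8.
Stanislawa is living and takes 1/4.
Radoslaw predeceased; the 1/8 allotted to Radoslaw's branch passes to Radoslaw's issue by representation.
The 1/8 is divided into 4 equal shares of 1/32 among Pelagia, Franciszka, Bogdan, Nadia.
Pelagia is living and takes 1/32.
Franciszka is living and takes 1/32.
Bogdan is living and takes 1/32.
Nadia is living and takes 1/32.

Bogdan 1/32; Danuta 1/4; Franciszka 1/32; Grzegorz 1/16; Jolanta 1/8; Kazimierz 1/16; Nadia 1/32; Oleg 1/8; Pelagia 1/32; Stanislawa 1/4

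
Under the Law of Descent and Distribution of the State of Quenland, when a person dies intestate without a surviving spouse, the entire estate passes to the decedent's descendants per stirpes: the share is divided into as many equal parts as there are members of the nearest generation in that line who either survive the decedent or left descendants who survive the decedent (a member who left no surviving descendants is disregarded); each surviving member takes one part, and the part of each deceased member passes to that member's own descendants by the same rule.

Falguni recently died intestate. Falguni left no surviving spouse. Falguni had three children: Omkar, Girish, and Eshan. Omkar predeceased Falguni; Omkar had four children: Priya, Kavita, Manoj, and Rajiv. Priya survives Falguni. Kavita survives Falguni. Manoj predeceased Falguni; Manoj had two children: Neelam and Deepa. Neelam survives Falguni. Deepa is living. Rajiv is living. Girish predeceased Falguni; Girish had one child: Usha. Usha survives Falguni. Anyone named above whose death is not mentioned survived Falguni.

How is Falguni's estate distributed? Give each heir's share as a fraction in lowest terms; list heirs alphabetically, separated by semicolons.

There is no surviving spouse, so the entire estate passes to Falguni's descendants per stirpes.
The estate is divided into 3 equal shares of 1/3 among Omkar, Girish, Eshan.
Omkar predeceased; the 1/3 allotted to Omkar's branch passes to Omkar's issue by representation.
The 1/3 is divided into 4 equal shares of 1/12 among Priya, Kavita, Manoj, Rajiv.
Priya is living and takes 1/12.
Kavita is living and takes 1/12.
Manoj predeceased; the 1/12 allotted to Manoj's branch passes to Manoj's issue by representation.
The 1/12 is divided into 2 equal shares of 1/24 among Neelam, Deepa.
Neelam is living and takes 1/24.
Deepa is living and takes 1/24.
Rajiv is living and takes 1/12.
Girish predeceased; the 1/3 allotted to Girish's branch passes to Girish's issue by representation.
Usha is the sole taker at this level and receives the full 1/3.
Eshan is living and takes 1/3.

Deepa 1/24; Eshan 1/3; Kavita 1/12; Neelam 1/24; Priya 1/12; Rajiv 1/12; Usha 1/3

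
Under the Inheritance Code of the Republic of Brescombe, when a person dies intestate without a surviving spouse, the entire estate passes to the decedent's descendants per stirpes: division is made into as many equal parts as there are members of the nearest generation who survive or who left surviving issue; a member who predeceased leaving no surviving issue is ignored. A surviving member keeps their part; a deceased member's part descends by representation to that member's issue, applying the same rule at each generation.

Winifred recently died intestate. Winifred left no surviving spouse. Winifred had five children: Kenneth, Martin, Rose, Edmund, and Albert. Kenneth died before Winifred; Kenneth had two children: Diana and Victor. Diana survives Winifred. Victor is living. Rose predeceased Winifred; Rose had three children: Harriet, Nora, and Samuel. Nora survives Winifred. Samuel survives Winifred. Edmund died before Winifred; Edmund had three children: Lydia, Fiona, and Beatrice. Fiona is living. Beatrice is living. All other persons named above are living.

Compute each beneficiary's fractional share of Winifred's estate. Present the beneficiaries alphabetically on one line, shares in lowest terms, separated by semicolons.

There is no surviving spouse, so the entire estate passes to Winifred's descendants per stirpes.
The estate is divided into 5 equal shares of 1/5 among Kenneth, Martin, Rose, Edmund, Albert.
Kenneth predeceased; the 1/5 allotted to Kenneth's branch passes to Kenneth's issue by representation.
The 1/5 is divided into 2 equal shares of 1/10 among Diana, Victor.
Diana is living and takes 1/10.
Victor is living and takes 1/10.
Martin is living and takes 1/5.
Rose predeceased; the 1/5 allotted to Rose's branch passes to Rose's issue by representation.
The 1/5 is divided into 3 equal shares of 1/15 among Harriet, Nora, Samuel.
Harriet is living and takes 1/15.
Nora is living and takes 1/15.
Samuel is living and takes 1/15.
Edmund predeceased; the 1/5 allotted to Edmund's branch passes to Edmund's issue by representation.
The 1/5 is divided into 3 equal shares of 1/15 among Lydia, Fiona, Beatrice.
Lydia is living and takes 1/15.
Fiona is living and takes 1/15.
Beatrice is living and takes 1/15.
Albert is living and takes 1/5.

Albert 1/5; Beatrice 1/15; Diana 1/10; Fiona 1/15; Harriet 1/15; Lydia 1/15; Martin 1/5; Nora 1/15; Samuel 1/15; Victor 1/10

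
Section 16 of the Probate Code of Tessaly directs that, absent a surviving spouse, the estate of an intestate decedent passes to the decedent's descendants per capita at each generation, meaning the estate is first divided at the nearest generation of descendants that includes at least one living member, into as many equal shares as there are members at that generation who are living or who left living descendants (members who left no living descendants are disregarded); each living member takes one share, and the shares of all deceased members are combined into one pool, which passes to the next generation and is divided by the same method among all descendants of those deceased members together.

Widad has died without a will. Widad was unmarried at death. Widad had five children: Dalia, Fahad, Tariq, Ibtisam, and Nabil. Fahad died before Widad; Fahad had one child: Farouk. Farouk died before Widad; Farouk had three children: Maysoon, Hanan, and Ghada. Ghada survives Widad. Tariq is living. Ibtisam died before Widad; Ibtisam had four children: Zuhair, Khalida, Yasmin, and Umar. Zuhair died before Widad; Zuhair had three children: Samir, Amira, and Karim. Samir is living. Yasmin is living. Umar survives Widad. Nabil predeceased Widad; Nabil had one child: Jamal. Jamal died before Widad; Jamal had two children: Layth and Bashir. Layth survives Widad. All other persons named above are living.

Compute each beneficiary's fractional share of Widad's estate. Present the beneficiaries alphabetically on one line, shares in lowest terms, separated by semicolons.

Amira 3/80; Bashir 3/80; Dalia 1/5; Ghada 3/80; Hanan 3/80; Karim 3/80; Khalida 1/10; Layth 3/80; Maysoon 3/80; Samir 3/80; Tariq 1/5; Umar 1/10; Yasmin 1/10

There is no surviving spouse, so the entire estate passes to Widad's descendants per capita at each generation.
At generation 1 (Dalia, Fahad, Tariq, Ibtisam, Nabil) there are 5 shares of (1)/5 = 1/5 each.
Living: Dalia and Tariq — each takes 1/5.
Deceased: Fahad, Ibtisam, and Nabil. Their combined 3/5 is pooled and carried to generation 2.
At generation 2 (Farouk, Zuhair, Khalida, Yasmin, Umar, Jamal) there are 6 shares of (3/5)/6 = 1/10 each.
Living: Khalida, Yasmin, and Umar — each takes 1/10.
Deceased: Farouk, Zuhair, and Jamal. Their combined 3/10 is pooled and carried to generation 3.
At generation 3 (Maysoon, Hanan, Ghada, Samir, Amira, Karim, Layth, Bashir) there are 8 shares of (3/10)/8 = 3/80 each.
Living: Maysoon, Hanan, Ghada, Samir, Amira, Karim, Layth, and Bashir — each takes 3/80.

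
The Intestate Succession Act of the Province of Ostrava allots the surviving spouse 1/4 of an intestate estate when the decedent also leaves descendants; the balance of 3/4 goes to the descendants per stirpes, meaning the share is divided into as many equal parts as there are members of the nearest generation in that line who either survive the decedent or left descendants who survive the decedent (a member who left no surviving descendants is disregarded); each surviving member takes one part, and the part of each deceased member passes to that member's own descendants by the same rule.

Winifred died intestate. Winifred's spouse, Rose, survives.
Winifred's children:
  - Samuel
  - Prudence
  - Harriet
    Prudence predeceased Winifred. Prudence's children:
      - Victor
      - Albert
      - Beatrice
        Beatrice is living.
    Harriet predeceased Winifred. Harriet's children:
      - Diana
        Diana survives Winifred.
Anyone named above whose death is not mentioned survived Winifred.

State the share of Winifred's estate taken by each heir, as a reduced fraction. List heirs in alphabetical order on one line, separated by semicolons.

Albert 1/12; Beatrice 1/12; Diana 1/4; Rose 1/4; Samuel 1/4; Victor 1/12

Rose, as surviving spouse, takes 1/4.
The remaining 3/4 passes to Winifred's descendants per stirpes.
The 3/4 is divided into 3 equal shares of 1/4 among Samuel, Prudence, Harriet.
Samuel is living and takes 1/4.
Prudence predeceased; the 1/4 allotted to Prudence's branch passes to Prudence's issue by representation.
The 1/4 is divided into 3 equal shares of 1/12 among Victor, Albert, Beatrice.
Victor is living and takes 1/12.
Albert is living and takes 1/12.
Beatrice is living and takes 1/12.
Harriet predeceased; the 1/4 allotted to Harriet's branch passes to Harriet's issue by representation.
Diana is the sole taker at this level and receives the full 1/4.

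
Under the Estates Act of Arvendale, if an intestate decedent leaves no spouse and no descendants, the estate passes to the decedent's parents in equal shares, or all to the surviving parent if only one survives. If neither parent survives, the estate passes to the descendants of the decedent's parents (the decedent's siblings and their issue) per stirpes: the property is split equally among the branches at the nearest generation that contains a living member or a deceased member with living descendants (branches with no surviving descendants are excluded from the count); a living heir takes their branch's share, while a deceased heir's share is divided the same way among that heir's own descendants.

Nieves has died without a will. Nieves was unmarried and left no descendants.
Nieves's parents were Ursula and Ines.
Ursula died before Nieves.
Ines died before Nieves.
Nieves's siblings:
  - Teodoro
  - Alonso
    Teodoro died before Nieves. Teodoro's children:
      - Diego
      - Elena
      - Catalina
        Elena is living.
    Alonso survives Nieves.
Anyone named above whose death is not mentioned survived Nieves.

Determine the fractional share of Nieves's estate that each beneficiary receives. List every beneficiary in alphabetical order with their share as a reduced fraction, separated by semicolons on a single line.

Neither parent survives and there are no descendants, so the estate passes to Nieves's siblings and their issue per stirpes.
The estate is divided into 2 equal shares of 1/2 among Teodoro, Alonso.
Teodoro predeceased; the 1/2 allotted to Teodoro's branch passes to Teodoro's issue by representation.
The 1/2 is divided into 3 equal shares of 1/6 among Diego, Elena, Catalina.
Diego is living and takes 1/6.
Elena is living and takes 1/6.
Catalina is living and takes 1/6.
Alonso is living and takes 1/2.

Alonso 1/2; Catalina 1/6; Diego 1/6; Elena 1/6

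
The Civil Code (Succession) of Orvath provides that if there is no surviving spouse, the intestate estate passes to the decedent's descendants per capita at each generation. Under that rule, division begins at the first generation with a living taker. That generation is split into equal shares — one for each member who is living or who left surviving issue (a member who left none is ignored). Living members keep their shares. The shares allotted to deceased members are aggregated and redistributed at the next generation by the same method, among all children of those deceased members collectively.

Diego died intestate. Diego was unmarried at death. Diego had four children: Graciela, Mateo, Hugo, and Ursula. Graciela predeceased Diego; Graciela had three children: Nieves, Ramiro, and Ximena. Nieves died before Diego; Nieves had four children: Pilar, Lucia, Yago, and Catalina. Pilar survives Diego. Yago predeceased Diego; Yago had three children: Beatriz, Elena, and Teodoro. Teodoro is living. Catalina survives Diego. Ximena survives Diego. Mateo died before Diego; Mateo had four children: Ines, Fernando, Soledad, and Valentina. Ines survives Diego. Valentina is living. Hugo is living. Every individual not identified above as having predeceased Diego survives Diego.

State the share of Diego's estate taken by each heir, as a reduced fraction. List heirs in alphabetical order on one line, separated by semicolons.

Beatriz 1/168; Catalina 1/56; Elena 1/168; Fernando 1/14; Hugo 1/4; Ines 1/14; Lucia 1/56; Pilar 1/56; Ramiro 1/14; Soledad 1/14; Teodoro 1/168; Ursula 1/4; Valentina 1/14; Ximena 1/14

There is no surviving spouse, so the entire estate passes to Diego's descendants per capita at each generation.
At generation 1 (Graciela, Mateo, Hugo, Ursula) there are 4 shares of (1)/4 = 1/4 each.
Living: Hugo and Ursula — each takes 1/4.
Deceased: Graciela and Mateo. Their combined 1/2 is pooled and carried to generation 2.
At generation 2 (Nieves, Ramiro, Ximena, Ines, Fernando, Soledad, Valentina) there are 7 shares of (1/2)/7 = 1/14 each.
Living: Ramiro, Ximena, Ines, Fernando, Soledad, and Valentina — each takes 1/14.
Deceased: Nieves. That 1/14 share is carried to generation 3.
At generation 3 (Pilar, Lucia, Yago, Catalina) there are 4 shares of (1/14)/4 = 1/56 each.
Living: Pilar, Lucia, and Catalina — each takes 1/56.
Deceased: Yago. That 1/56 share is carried to generation 4.
At generation 4 (Beatriz, Elena, Teodoro) there are 3 shares of (1/56)/3 = 1/168 each.
Living: Beatriz, Elena, and Teodoro — each takes 1/168.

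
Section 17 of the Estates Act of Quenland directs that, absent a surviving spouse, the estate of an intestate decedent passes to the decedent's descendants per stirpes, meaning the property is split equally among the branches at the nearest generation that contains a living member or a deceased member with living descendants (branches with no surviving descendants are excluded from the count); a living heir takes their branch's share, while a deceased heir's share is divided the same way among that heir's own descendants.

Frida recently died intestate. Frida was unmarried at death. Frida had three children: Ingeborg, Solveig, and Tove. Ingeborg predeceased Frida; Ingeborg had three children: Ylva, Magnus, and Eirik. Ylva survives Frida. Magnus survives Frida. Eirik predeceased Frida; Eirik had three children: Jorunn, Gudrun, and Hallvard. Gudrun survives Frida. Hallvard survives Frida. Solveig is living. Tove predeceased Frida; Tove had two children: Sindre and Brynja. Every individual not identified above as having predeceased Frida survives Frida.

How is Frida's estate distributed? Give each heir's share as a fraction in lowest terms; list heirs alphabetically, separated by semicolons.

Brynja 1/6; Gudrun 1/27; Hallvard 1/27; Jorunn 1/27; Magnus 1/9; Sindre 1/6; Solveig 1/3; Ylva 1/9

There is no surviving spouse, so the entire estate passes to Frida's descendants per stirpes.
The estate is divided into 3 equal shares of 1/3 among Ingeborg, Solveig, Tove.
Ingeborg predeceased; the 1/3 allotted to Ingeborg's branch passes to Ingeborg's issue by representation.
The 1/3 is divided into 3 equal shares of 1/9 among Ylva, Magnus, Eirik.
Ylva is living and takes 1/9.
Magnus is living and takes 1/9.
Eirik predeceased; the 1/9 allotted to Eirik's branch passes to Eirik's issue by representation.
The 1/9 is divided into 3 equal shares of 1/27 among Jorunn, Gudrun, Hallvard.
Jorunn is living and takes 1/27.
Gudrun is living and takes 1/27.
Hallvard is living and takes 1/27.
Solveig is living and takes 1/3.
Tove predeceased; the 1/3 allotted to Tove's branch passes to Tove's issue by representation.
The 1/3 is divided into 2 equal shares of 1/6 among Sindre, Brynja.
Sindre is living and takes 1/6.
Brynja is living and takes 1/6.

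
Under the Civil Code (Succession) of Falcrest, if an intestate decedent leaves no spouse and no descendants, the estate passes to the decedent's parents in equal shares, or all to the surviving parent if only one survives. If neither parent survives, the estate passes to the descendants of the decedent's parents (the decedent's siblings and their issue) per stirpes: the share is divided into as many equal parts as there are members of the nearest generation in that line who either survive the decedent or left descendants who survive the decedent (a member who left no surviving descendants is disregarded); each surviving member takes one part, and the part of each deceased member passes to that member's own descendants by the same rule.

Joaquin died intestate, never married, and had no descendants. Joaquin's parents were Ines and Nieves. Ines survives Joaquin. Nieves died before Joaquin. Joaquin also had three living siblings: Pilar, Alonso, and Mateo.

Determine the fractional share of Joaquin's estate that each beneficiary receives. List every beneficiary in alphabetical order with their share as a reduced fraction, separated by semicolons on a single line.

Only one parent, Ines, survives, so Ines takes the entire estate. The siblings take nothing because a surviving parent has priority.

Ines 1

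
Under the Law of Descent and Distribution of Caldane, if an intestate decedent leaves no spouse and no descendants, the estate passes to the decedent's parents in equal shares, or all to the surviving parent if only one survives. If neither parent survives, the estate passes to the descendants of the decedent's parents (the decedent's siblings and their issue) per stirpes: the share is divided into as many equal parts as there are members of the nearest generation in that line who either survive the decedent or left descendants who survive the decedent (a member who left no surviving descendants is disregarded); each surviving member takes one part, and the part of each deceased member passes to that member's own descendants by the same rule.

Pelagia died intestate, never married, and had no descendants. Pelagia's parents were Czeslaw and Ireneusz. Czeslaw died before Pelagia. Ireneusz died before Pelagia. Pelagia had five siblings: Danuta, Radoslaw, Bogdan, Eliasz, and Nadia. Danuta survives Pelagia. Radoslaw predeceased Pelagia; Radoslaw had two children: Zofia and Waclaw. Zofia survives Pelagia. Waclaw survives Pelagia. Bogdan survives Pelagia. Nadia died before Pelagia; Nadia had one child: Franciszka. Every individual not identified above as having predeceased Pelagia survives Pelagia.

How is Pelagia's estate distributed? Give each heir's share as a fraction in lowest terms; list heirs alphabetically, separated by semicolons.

Bogdan 1/5; Danuta 1/5; Eliasz 1/5; Franciszka 1/5; Waclaw 1/10; Zofia 1/10

Neither parent survives and there are no descendants, so the estate passes to Pelagia's siblings and their issue per stirpes.
The estate is divided into 5 equal shares of 1/5 among Danuta, Radoslaw, Bogdan, Eliasz, Nadia.
Danuta is living and takes 1/5.
Radoslaw predeceased; the 1/5 allotted to Radoslaw's branch passes to Radoslaw's issue by representation.
The 1/5 is divided into 2 equal shares of 1/10 among Zofia, Waclaw.
Zofia is living and takes 1/10.
Waclaw is living and takes 1/10.
Bogdan is living and takes 1/5.
Eliasz is living and takes 1/5.
Nadia predeceased; the 1/5 allotted to Nadia's branch passes to Nadia's issue by representation.
Franciszka is the sole taker at this level and receives the full 1/5.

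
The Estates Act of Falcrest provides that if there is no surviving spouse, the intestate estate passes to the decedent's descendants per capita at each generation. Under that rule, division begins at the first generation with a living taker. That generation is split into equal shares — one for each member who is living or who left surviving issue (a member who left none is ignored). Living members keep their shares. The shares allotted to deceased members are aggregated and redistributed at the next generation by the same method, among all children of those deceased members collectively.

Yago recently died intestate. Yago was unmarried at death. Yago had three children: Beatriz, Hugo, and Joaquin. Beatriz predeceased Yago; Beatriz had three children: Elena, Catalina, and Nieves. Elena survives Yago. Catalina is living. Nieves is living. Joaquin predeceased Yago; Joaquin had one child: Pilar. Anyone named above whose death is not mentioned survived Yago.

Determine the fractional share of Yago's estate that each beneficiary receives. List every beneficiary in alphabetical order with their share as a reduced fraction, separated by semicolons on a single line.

Catalina 1/6; Elena 1/6; Hugo 1/3; Nieves 1/6; Pilar 1/6

There is no surviving spouse, so the entire estate passes to Yago's descendants per capita at each generation.
At generation 1 (Beatriz, Hugo, Joaquin) there are 3 shares of (1)/3 = 1/3 each.
Living: Hugo — each takes 1/3.
Deceased: Beatriz and Joaquin. Their combined 2/3 is pooled and carried to generation 2.
At generation 2 (Elena, Catalina, Nieves, Pilar) there are 4 shares of (2/3)/4 = 1/6 each.
Living: Elena, Catalina, Nieves, and Pilar — each takes 1/6.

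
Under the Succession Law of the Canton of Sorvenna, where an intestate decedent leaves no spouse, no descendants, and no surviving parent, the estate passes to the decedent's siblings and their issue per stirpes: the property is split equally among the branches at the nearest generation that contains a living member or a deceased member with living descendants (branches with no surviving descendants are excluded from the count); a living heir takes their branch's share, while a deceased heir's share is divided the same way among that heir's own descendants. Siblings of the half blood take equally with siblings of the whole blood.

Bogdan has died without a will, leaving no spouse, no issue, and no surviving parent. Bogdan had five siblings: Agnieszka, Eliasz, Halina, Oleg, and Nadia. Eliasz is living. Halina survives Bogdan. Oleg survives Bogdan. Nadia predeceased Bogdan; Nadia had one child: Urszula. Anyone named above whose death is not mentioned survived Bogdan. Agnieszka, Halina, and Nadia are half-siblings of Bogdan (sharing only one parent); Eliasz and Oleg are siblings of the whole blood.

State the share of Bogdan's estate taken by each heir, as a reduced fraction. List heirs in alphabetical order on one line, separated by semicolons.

Agnieszka 1/5; Eliasz 1/5; Halina 1/5; Oleg 1/5; Urszula 1/5

No spouse, descendants, or parent survives, so the estate passes to Bogdan's siblings per stirpes.
Half-blood and whole-blood siblings take equally under the stated rule.
The estate is divided into 5 equal shares of 1/5 among Agnieszka, Eliasz, Halina, Oleg, Nadia.
Agnieszka is living and takes 1/5.
Eliasz is living and takes 1/5.
Halina is living and takes 1/5.
Oleg is living and takes 1/5.
Nadia predeceased; the 1/5 allotted to Nadia's branch passes to Nadia's issue by representation.
Urszula is the sole taker at this level and receives the full 1/5.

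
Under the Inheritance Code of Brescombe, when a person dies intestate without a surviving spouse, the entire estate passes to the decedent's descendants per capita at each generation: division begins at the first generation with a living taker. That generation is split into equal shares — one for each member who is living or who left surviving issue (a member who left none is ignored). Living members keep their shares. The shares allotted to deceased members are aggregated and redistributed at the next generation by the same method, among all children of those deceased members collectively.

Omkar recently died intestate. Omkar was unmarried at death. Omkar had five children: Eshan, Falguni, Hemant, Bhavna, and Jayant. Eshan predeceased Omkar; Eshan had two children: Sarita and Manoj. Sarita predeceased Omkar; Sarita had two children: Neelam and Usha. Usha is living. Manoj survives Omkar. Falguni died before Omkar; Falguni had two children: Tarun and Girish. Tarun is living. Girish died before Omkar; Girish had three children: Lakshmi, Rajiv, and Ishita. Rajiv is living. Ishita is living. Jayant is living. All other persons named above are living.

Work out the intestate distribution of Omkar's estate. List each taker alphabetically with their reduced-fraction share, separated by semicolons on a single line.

There is no surviving spouse, so the entire estate passes to Omkar's descendants per capita at each generation.
At generation 1 (Eshan, Falguni, Hemant, Bhavna, Jayant) there are 5 shares of (1)/5 = 1/5 each.
Living: Hemant, Bhavna, and Jayant — each takes 1/5.
Deceased: Eshan and Falguni. Their combined 2/5 is pooled and carried to generation 2.
At generation 2 (Sarita, Manoj, Tarun, Girish) there are 4 shares of (2/5)/4 = 1/10 each.
Living: Manoj and Tarun — each takes 1/10.
Deceased: Sarita and Girish. Their combined 1/5 is pooled and carried to generation 3.
At generation 3 (Neelam, Usha, Lakshmi, Rajiv, Ishita) there are 5 shares of (1/5)/5 = 1/25 each.
Living: Neelam, Usha, Lakshmi, Rajiv, and Ishita — each takes 1/25.

Bhavna 1/5; Hemant 1/5; Ishita 1/25; Jayant 1/5; Lakshmi 1/25; Manoj 1/10; Neelam 1/25; Rajiv 1/25; Tarun 1/10; Usha 1/25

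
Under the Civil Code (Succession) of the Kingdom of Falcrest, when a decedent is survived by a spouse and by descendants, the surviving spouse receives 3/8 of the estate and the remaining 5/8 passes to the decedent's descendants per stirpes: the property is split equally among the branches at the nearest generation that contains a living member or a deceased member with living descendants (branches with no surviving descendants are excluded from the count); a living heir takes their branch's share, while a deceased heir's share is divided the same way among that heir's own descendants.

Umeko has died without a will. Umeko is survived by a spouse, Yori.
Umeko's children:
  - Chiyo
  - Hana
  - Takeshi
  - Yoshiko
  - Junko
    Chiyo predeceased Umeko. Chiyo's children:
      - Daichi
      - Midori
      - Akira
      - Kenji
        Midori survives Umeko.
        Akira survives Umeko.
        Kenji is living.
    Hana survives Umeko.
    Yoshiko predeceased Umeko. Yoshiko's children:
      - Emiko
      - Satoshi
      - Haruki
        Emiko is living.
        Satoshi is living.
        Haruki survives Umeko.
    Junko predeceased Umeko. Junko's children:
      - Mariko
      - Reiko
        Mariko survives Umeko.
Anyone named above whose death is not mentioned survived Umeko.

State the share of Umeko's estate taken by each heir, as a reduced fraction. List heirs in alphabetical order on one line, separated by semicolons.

Yori, as surviving spouse, takes 3/8.
The remaining 5/8 passes to Umeko's descendants per stirpes.
The 5/8 is divided into 5 equal shares of 1/8 among Chiyo, Hana, Takeshi, Yoshiko, Junko.
Chiyo predeceased; the 1/8 allotted to Chiyo's branch passes to Chiyo's issue by representation.
The 1/8 is divided into 4 equal shares of 1/32 among Daichi, Midori, Akira, Kenji.
Daichi is living and takes 1/32.
Midori is living and takes 1/32.
Akira is living and takes 1/32.
Kenji is living and takes 1/32.
Hana is living and takes 1/8.
Takeshi is living and takes 1/8.
Yoshiko predeceased; the 1/8 allotted to Yoshiko's branch passes to Yoshiko's issue by representation.
The 1/8 is divided into 3 equal shares of 1/24 among Emiko, Satoshi, Haruki.
Emiko is living and takes 1/24.
Satoshi is living and takes 1/24.
Haruki is living and takes 1/24.
Junko predeceased; the 1/8 allotted to Junko's branch passes to Junko's issue by representation.
The 1/8 is divided into 2 equal shares of 1/16 among Mariko, Reiko.
Mariko is living and takes 1/16.
Reiko is living and takes 1/16.

Akira 1/32; Daichi 1/32; Emiko 1/24; Hana 1/8; Haruki 1/24; Kenji 1/32; Mariko 1/16; Midori 1/32; Reiko 1/16; Satoshi 1/24; Takeshi 1/8; Yori 3/8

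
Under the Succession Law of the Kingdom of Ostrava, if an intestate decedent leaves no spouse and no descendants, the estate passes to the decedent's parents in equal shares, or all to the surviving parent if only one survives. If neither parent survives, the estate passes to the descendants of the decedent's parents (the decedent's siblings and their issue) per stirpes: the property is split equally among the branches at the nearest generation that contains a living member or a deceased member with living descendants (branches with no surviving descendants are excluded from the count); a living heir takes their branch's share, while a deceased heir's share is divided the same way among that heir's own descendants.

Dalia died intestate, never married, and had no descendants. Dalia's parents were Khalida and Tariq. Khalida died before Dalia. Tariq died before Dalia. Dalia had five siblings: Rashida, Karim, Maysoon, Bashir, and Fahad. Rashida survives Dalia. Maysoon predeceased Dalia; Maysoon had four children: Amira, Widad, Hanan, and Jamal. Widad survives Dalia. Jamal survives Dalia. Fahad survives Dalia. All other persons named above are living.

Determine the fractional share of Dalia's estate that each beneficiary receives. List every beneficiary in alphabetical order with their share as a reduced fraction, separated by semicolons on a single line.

Amira 1/20; Bashir 1/5; Fahad 1/5; Hanan 1/20; Jamal 1/20; Karim 1/5; Rashida 1/5; Widad 1/20

Neither parent survives and there are no descendants, so the estate passes to Dalia's siblings and their issue per stirpes.
The estate is divided into 5 equal shares of 1/5 among Rashida, Karim, Maysoon, Bashir, Fahad.
Rashida is living and takes 1/5.
Karim is living and takes 1/5.
Maysoon predeceased; the 1/5 allotted to Maysoon's branch passes to Maysoon's issue by representation.
The 1/5 is divided into 4 equal shares of 1/20 among Amira, Widad, Hanan, Jamal.
Amira is living and takes 1/20.
Widad is living and takes 1/20.
Hanan is living and takes 1/20.
Jamal is living and takes 1/20.
Bashir is living and takes 1/5.
Fahad is living and takes 1/5.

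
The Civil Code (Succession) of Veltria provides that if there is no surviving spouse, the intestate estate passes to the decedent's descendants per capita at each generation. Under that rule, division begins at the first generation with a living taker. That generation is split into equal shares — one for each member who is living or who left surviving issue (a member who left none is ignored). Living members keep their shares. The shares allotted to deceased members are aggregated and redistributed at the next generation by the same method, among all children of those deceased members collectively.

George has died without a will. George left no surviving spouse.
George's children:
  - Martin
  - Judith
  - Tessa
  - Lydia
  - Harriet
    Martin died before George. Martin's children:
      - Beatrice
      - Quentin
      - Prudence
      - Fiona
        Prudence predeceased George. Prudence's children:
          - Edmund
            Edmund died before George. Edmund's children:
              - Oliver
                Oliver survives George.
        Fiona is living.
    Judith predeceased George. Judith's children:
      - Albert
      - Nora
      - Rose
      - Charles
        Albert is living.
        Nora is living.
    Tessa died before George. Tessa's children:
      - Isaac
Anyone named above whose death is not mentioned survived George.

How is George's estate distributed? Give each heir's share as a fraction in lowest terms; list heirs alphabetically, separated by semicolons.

There is no surviving spouse, so the entire estate passes to George's descendants per capita at each generation.
At generation 1 (Martin, Judith, Tessa, Lydia, Harriet) there are 5 shares of (1)/5 = 1/5 each.
Living: Lydia and Harriet — each takes 1/5.
Deceased: Martin, Judith, and Tessa. Their combined 3/5 is pooled and carried to generation 2.
At generation 2 (Beatrice, Quentin, Prudence, Fiona, Albert, Nora, Rose, Charles, Isaac) there are 9 shares of (3/5)/9 = 1/15 each.
Living: Beatrice, Quentin, Fiona, Albert, Nora, Rose, Charles, and Isaac — each takes 1/15.
Deceased: Prudence. That 1/15 share is carried to generation 3.
At generation 3 (Edmund) there are 1 shares of (1/15)/1 = 1/15 each.
Deceased: Edmund. That 1/15 share is carried to generation 4.
At generation 4 (Oliver) there are 1 shares of (1/15)/1 = 1/15 each.
Living: Oliver — each takes 1/15.

Albert 1/15; Beatrice 1/15; Charles 1/15; Fiona 1/15; Harriet 1/5; Isaac 1/15; Lydia 1/5; Nora 1/15; Oliver 1/15; Quentin 1/15; Rose 1/15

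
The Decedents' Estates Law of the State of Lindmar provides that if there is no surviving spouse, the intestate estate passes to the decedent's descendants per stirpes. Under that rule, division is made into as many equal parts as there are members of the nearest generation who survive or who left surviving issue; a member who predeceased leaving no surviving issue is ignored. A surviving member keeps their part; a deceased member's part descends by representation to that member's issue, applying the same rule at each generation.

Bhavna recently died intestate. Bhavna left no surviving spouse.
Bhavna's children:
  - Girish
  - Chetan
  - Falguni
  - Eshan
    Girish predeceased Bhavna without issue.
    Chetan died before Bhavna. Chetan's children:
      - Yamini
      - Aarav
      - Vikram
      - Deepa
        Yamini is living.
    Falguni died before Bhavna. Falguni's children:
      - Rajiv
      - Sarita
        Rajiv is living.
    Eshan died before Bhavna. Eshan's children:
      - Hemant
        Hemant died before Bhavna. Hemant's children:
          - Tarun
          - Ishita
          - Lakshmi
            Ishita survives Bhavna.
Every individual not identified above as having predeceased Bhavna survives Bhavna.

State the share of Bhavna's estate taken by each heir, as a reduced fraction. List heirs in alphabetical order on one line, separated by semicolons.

There is no surviving spouse, so the entire estate passes to Bhavna's descendants per stirpes.
Girish left no surviving issue, so that branch lapses and is disregarded.
The estate is divided into 3 equal shares of 1/3 among Chetan, Falguni, Eshan.
Chetan predeceased; the 1/3 allotted to Chetan's branch passes to Chetan's issue by representation.
The 1/3 is divided into 4 equal shares of 1/12 among Yamini, Aarav, Vikram, Deepa.
Yamini is living and takes 1/12.
Aarav is living and takes 1/12.
Vikram is living and takes 1/12.
Deepa is living and takes 1/12.
Falguni predeceased; the 1/3 allotted to Falguni's branch passes to Falguni's issue by representation.
The 1/3 is divided into 2 equal shares of 1/6 among Rajiv, Sarita.
Rajiv is living and takes 1/6.
Sarita is living and takes 1/6.
Eshan predeceased; the 1/3 allotted to Eshan's branch passes to Eshan's issue by representation.
Hemant's line is the sole branch at this level, so the full 1/3 passes to Hemant's issue by representation.
The 1/3 is divided into 3 equal shares of 1/9 among Tarun, Ishita, Lakshmi.
Tarun is living and takes 1/9.
Ishita is living and takes 1/9.
Lakshmi is living and takes 1/9.

Aarav 1/12; Deepa 1/12; Ishita 1/9; Lakshmi 1/9; Rajiv 1/6; Sarita 1/6; Tarun 1/9; Vikram 1/12; Yamini 1/12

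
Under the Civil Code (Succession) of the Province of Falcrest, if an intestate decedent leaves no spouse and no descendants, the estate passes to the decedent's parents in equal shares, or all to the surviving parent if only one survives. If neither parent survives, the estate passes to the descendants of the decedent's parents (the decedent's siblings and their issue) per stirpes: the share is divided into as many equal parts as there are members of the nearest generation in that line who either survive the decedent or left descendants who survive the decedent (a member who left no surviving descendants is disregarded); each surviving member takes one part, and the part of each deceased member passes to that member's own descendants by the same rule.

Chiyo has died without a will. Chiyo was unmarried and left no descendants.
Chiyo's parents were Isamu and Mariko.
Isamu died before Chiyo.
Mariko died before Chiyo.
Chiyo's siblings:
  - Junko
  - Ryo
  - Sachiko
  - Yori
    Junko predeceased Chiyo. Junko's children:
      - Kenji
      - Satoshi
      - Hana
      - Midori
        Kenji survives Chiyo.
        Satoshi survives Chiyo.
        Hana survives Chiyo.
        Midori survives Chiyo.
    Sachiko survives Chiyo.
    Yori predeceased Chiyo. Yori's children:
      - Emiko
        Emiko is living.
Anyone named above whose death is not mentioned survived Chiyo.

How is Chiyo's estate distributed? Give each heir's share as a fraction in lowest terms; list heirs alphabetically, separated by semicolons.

Emiko 1/4; Hana 1/16; Kenji 1/16; Midori 1/16; Ryo 1/4; Sachiko 1/4; Satoshi 1/16

Neither parent survives and there are no descendants, so the estate passes to Chiyo's siblings and their issue per stirpes.
The estate is divided into 4 equal shares of 1/4 among Junko, Ryo, Sachiko, Yori.
Junko predeceased; the 1/4 allotted to Junko's branch passes to Junko's issue by representation.
The 1/4 is divided into 4 equal shares of 1/16 among Kenji, Satoshi, Hana, Midori.
Kenji is living and takes 1/16.
Satoshi is living and takes 1/16.
Hana is living and takes 1/16.
Midori is living and takes 1/16.
Ryo is living and takes 1/4.
Sachiko is living and takes 1/4.
Yori predeceased; the 1/4 allotted to Yori's branch passes to Yori's issue by representation.
Emiko is the sole taker at this level and receives the full 1/4.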